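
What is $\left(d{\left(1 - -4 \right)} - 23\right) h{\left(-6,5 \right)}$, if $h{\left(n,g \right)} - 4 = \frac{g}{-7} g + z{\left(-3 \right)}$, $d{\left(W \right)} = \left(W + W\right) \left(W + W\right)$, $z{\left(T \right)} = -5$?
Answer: $-352$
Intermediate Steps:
$d{\left(W \right)} = 4 W^{2}$ ($d{\left(W \right)} = 2 W 2 W = 4 W^{2}$)
$h{\left(n,g \right)} = -1 - \frac{g^{2}}{7}$ ($h{\left(n,g \right)} = 4 + \left(\frac{g}{-7} g - 5\right) = 4 + \left(g \left(- \frac{1}{7}\right) g - 5\right) = 4 + \left(- \frac{g}{7} g - 5\right) = 4 - \left(5 + \frac{g^{2}}{7}\right) = -1 - \frac{g^{2}}{7}$)
$\left(d{\left(1 - -4 \right)} - 23\right) h{\left(-6,5 \right)} = \left(4 \left(1 - -4\right)^{2} - 23\right) \left(-1 - \frac{5^{2}}{7}\right) = \left(4 \left(1 + 4\right)^{2} - 23\right) \left(-1 - \frac{25}{7}\right) = \left(4 \cdot 5^{2} - 23\right) \left(-1 - \frac{25}{7}\right) = \left(4 \cdot 25 - 23\right) \left(- \frac{32}{7}\right) = \left(100 - 23\right) \left(- \frac{32}{7}\right) = 77 \left(- \frac{32}{7}\right) = -352$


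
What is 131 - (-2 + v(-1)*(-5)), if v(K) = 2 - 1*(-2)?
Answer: 153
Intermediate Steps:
v(K) = 4 (v(K) = 2 + 2 = 4)
131 - (-2 + v(-1)*(-5)) = 131 - (-2 + 4*(-5)) = 131 - (-2 - 20) = 131 - 1*(-22) = 131 + 22 = 153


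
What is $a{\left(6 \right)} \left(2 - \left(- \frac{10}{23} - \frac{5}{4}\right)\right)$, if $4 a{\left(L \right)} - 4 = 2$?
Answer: $\frac{1017}{184} \approx 5.5272$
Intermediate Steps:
$a{\left(L \right)} = \frac{3}{2}$ ($a{\left(L \right)} = 1 + \frac{1}{4} \cdot 2 = 1 + \frac{1}{2} = \frac{3}{2}$)
$a{\left(6 \right)} \left(2 - \left(- \frac{10}{23} - \frac{5}{4}\right)\right) = \frac{3 \left(2 - \left(- \frac{10}{23} - \frac{5}{4}\right)\right)}{2} = \frac{3 \left(2 - - \frac{155}{92}\right)}{2} = \frac{3 \left(2 + \left(\frac{5}{4} + \frac{10}{23}\right)\right)}{2} = \frac{3 \left(2 + \frac{155}{92}\right)}{2} = \frac{3}{2} \cdot \frac{339}{92} = \frac{1017}{184}$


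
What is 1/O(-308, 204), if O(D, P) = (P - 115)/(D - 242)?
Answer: -550/89 ≈ -6.1798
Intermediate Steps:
O(D, P) = (-115 + P)/(-242 + D)
1/O(-308, 204) = 1/((-115 + 204)/(-242 - 308)) = 1/(89/(-550)) = 1/(-1/550*89) = 1/(-89/550) = -550/89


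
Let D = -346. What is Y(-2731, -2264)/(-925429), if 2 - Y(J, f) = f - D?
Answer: -1920/925429 ≈ -0.0020747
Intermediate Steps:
Y(J, f) = -344 - f (Y(J, f) = 2 - (f - 1*(-346)) = 2 - (f + 346) = 2 - (346 + f) = 2 + (-346 - f) = -344 - f)
Y(-2731, -2264)/(-925429) = (-344 - 1*(-2264))/(-925429) = (-344 + 2264)*(-1/925429) = 1920*(-1/925429) = -1920/925429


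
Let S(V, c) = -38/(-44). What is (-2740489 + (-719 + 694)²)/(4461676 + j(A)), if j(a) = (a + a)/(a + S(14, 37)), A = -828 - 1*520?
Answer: -20300337342/33057687731 ≈ -0.61409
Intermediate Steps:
A = -1348 (A = -828 - 520 = -1348)
S(V, c) = 19/22 (S(V, c) = -38*(-1/44) = 19/22)
j(a) = 2*a/(19/22 + a) (j(a) = (a + a)/(a + 19/22) = (2*a)/(19/22 + a) = 2*a/(19/22 + a))
(-2740489 + (-719 + 694)²)/(4461676 + j(A)) = (-2740489 + (-719 + 694)²)/(4461676 + 44*(-1348)/(19 + 22*(-1348))) = (-2740489 + (-25)²)/(4461676 + 44*(-1348)/(19 - 29656)) = (-2740489 + 625)/(4461676 + 44*(-1348)/(-29637)) = -2739864/(4461676 + 44*(-1348)*(-1/29637)) = -2739864/(4461676 + 59312/29637) = -2739864/132230750924/29637 = -2739864*29637/132230750924 = -20300337342/33057687731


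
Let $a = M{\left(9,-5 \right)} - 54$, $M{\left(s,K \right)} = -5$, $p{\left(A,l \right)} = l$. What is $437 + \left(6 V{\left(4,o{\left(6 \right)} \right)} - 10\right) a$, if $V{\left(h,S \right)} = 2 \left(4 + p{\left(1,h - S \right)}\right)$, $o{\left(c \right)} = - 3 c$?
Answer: $-17381$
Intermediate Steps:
$V{\left(h,S \right)} = 8 - 2 S + 2 h$ ($V{\left(h,S \right)} = 2 \left(4 - \left(S - h\right)\right) = 2 \left(4 + h - S\right) = 8 - 2 S + 2 h$)
$a = -59$ ($a = -5 - 54 = -59$)
$437 + \left(6 V{\left(4,o{\left(6 \right)} \right)} - 10\right) a = 437 + \left(6 \left(8 - 2 \left(\left(-3\right) 6\right) + 2 \cdot 4\right) - 10\right) \left(-59\right) = 437 + \left(6 \left(8 - -36 + 8\right) - 10\right) \left(-59\right) = 437 + \left(6 \left(8 + 36 + 8\right) - 10\right) \left(-59\right) = 437 + \left(6 \cdot 52 - 10\right) \left(-59\right) = 437 + \left(312 - 10\right) \left(-59\right) = 437 + 302 \left(-59\right) = 437 - 17818 = -17381$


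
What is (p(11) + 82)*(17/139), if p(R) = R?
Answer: 1581/139 ≈ 11.374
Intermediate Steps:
(p(11) + 82)*(17/139) = (11 + 82)*(17/139) = 93*(17*(1/139)) = 93*(17/139) = 1581/139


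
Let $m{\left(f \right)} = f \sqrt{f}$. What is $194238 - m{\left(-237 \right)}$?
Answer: $194238 + 237 i \sqrt{237} \approx 1.9424 \cdot 10^{5} + 3648.6 i$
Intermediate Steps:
$m{\left(f \right)} = f^{\frac{3}{2}}$
$194238 - m{\left(-237 \right)} = 194238 - \left(-237\right)^{\frac{3}{2}} = 194238 - - 237 i \sqrt{237} = 194238 + 237 i \sqrt{237}$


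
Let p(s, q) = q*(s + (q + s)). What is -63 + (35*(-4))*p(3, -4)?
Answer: 1057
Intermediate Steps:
p(s, q) = q*(q + 2*s)
-63 + (35*(-4))*p(3, -4) = -63 + (35*(-4))*(-4*(-4 + 2*3)) = -63 - (-560)*(-4 + 6) = -63 - (-560)*2 = -63 - 140*(-8) = -63 + 1120 = 1057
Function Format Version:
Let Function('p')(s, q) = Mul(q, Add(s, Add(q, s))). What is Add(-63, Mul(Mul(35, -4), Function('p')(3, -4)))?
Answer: 1057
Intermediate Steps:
Function('p')(s, q) = Mul(q, Add(q, Mul(2, s)))
Add(-63, Mul(Mul(35, -4), Function('p')(3, -4))) = Add(-63, Mul(Mul(35, -4), Mul(-4, Add(-4, Mul(2, 3))))) = Add(-63, Mul(-140, Mul(-4, Add(-4, 6)))) = Add(-63, Mul(-140, Mul(-4, 2))) = Add(-63, Mul(-140, -8)) = Add(-63, 1120) = 1057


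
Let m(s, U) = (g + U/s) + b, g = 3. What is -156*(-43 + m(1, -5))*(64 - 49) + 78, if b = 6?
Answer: 91338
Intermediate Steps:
m(s, U) = 9 + U/s (m(s, U) = (3 + U/s) + 6 = 9 + U/s)
-156*(-43 + m(1, -5))*(64 - 49) + 78 = -156*(-43 + (9 - 5/1))*(64 - 49) + 78 = -156*(-43 + (9 - 5*1))*15 + 78 = -156*(-43 + (9 - 5))*15 + 78 = -156*(-43 + 4)*15 + 78 = -(-6084)*15 + 78 = -156*(-585) + 78 = 91260 + 78 = 91338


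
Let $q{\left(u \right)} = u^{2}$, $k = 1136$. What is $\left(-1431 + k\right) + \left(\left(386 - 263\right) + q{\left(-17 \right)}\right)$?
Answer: $117$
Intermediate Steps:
$\left(-1431 + k\right) + \left(\left(386 - 263\right) + q{\left(-17 \right)}\right) = \left(-1431 + 1136\right) + \left(\left(386 - 263\right) + \left(-17\right)^{2}\right) = -295 + \left(123 + 289\right) = -295 + 412 = 117$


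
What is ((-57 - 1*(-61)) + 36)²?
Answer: 1600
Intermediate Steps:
((-57 - 1*(-61)) + 36)² = ((-57 + 61) + 36)² = (4 + 36)² = 40² = 1600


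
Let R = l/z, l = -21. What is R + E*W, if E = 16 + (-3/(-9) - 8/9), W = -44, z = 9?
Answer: -6137/9 ≈ -681.89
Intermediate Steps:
R = -7/3 (R = -21/9 = -21*⅑ = -7/3 ≈ -2.3333)
E = 139/9 (E = 16 + (-3*(-⅑) - 8*⅑) = 16 + (⅓ - 8/9) = 16 - 5/9 = 139/9 ≈ 15.444)
R + E*W = -7/3 + (139/9)*(-44) = -7/3 - 6116/9 = -6137/9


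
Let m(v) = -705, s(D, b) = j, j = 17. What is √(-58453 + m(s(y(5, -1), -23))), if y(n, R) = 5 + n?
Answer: I*√59158 ≈ 243.22*I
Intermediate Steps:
s(D, b) = 17
√(-58453 + m(s(y(5, -1), -23))) = √(-58453 - 705) = √(-59158) = I*√59158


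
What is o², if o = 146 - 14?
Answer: 17424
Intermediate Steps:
o = 132
o² = 132² = 17424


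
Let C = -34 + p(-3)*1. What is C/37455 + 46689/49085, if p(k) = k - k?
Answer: 349413521/367695735 ≈ 0.95028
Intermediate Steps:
p(k) = 0
C = -34 (C = -34 + 0*1 = -34 + 0 = -34)
C/37455 + 46689/49085 = -34/37455 + 46689/49085 = 349413521/367695735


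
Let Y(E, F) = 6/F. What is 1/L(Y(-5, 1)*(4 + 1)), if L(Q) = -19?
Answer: -1/19 ≈ -0.052632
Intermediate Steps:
1/L(Y(-5, 1)*(4 + 1)) = 1/(-19) = -1/19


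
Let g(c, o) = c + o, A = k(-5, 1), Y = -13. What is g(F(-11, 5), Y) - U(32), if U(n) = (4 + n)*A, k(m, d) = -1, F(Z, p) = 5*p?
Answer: 48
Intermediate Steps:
A = -1
U(n) = -4 - n (U(n) = (4 + n)*(-1) = -4 - n)
g(F(-11, 5), Y) - U(32) = (5*5 - 13) - (-4 - 1*32) = (25 - 13) - (-4 - 32) = 12 - 1*(-36) = 12 + 36 = 48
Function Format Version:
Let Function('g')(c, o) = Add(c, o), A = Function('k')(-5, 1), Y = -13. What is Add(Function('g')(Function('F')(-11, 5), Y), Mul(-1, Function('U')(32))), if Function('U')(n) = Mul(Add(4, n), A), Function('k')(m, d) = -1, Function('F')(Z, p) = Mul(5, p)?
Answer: 48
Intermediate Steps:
A = -1
Function('U')(n) = Add(-4, Mul(-1, n)) (Function('U')(n) = Mul(Add(4, n), -1) = Add(-4, Mul(-1, n)))
Add(Function('g')(Function('F')(-11, 5), Y), Mul(-1, Function('U')(32))) = Add(Add(Mul(5, 5), -13), Mul(-1, Add(-4, Mul(-1, 32)))) = Add(Add(25, -13), Mul(-1, Add(-4, -32))) = Add(12, Mul(-1, -36)) = Add(12, 36) = 48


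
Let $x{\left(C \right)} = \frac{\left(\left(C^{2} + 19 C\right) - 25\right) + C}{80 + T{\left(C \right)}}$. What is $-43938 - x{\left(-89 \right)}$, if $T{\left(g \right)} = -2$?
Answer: $- \frac{1716640}{39} \approx -44016.0$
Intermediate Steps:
$x{\left(C \right)} = - \frac{25}{78} + \frac{C^{2}}{78} + \frac{10 C}{39}$ ($x{\left(C \right)} = \frac{\left(\left(C^{2} + 19 C\right) - 25\right) + C}{80 - 2} = \frac{\left(-25 + C^{2} + 19 C\right) + C}{78} = \left(-25 + C^{2} + 20 C\right) \frac{1}{78} = - \frac{25}{78} + \frac{C^{2}}{78} + \frac{10 C}{39}$)
$-43938 - x{\left(-89 \right)} = -43938 - \left(- \frac{25}{78} + \frac{\left(-89\right)^{2}}{78} + \frac{10}{39} \left(-89\right)\right) = -43938 - \left(- \frac{25}{78} + \frac{1}{78} \cdot 7921 - \frac{890}{39}\right) = -43938 - \left(- \frac{25}{78} + \frac{7921}{78} - \frac{890}{39}\right) = -43938 - \frac{3058}{39} = - \frac{1716640}{39}$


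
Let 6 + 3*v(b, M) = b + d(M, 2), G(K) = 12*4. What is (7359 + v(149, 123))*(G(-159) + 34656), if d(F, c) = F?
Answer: 258463824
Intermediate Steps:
G(K) = 48
v(b, M) = -2 + M/3 + b/3 (v(b, M) = -2 + (b + M)/3 = -2 + (M + b)/3 = -2 + (M/3 + b/3) = -2 + M/3 + b/3)
(7359 + v(149, 123))*(G(-159) + 34656) = (7359 + (-2 + (⅓)*123 + (⅓)*149))*(48 + 34656) = (7359 + (-2 + 41 + 149/3))*34704 = (7359 + 266/3)*34704 = (22343/3)*34704 = 258463824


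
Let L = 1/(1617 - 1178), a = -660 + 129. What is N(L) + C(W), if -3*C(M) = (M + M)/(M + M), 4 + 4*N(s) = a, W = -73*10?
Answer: -1609/12 ≈ -134.08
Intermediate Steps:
a = -531
W = -730
L = 1/439 ≈ 0.0022779
N(s) = -535/4 (N(s) = -1 + (¼)*(-531) = -1 - 531/4 = -535/4)
C(M) = -⅓ (C(M) = -(M + M)/(3*(M + M)) = -2*M/(3*(2*M)) = -2*M*1/(2*M)/3 = -⅓*1 = -⅓)
N(L) + C(W) = -535/4 - ⅓ = -1609/12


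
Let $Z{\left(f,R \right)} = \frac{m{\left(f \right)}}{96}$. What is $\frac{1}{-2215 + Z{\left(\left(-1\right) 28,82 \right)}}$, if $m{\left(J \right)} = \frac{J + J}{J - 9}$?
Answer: $- \frac{444}{983453} \approx -0.00045147$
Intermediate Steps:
$m{\left(J \right)} = \frac{2 J}{-9 + J}$
$Z{\left(f,R \right)} = \frac{f}{48 \left(-9 + f\right)}$ ($Z{\left(f,R \right)} = \frac{2 f \frac{1}{-9 + f}}{96} = \frac{2 f}{-9 + f} \frac{1}{96} = \frac{f}{48 \left(-9 + f\right)}$)
$\frac{1}{-2215 + Z{\left(\left(-1\right) 28,82 \right)}} = \frac{1}{-2215 + \frac{\left(-1\right) 28}{48 \left(-9 - 28\right)}} = \frac{1}{-2215 + \frac{1}{48} \left(-28\right) \frac{1}{-9 - 28}} = \frac{1}{-2215 + \frac{1}{48} \left(-28\right) \frac{1}{-37}} = \frac{1}{-2215 + \frac{1}{48} \left(-28\right) \left(- \frac{1}{37}\right)} = \frac{1}{-2215 + \frac{7}{444}} = \frac{1}{- \frac{983453}{444}} = - \frac{444}{983453}$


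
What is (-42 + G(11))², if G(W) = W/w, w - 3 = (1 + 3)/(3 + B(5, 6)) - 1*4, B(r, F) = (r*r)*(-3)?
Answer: 992016/361 ≈ 2748.0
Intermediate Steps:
B(r, F) = -3*r² (B(r, F) = r²*(-3) = -3*r²)
w = -19/18 (w = 3 + ((1 + 3)/(3 - 3*5²) - 1*4) = 3 + (4/(3 - 3*25) - 4) = 3 + (4/(3 - 75) - 4) = 3 + (4/(-72) - 4) = 3 + (4*(-1/72) - 4) = 3 + (-1/18 - 4) = 3 - 73/18 = -19/18 ≈ -1.0556)
G(W) = -18*W/19 (G(W) = W/(-19/18) = W*(-18/19) = -18*W/19)
(-42 + G(11))² = (-42 - 18/19*11)² = (-42 - 198/19)² = (-996/19)² = 992016/361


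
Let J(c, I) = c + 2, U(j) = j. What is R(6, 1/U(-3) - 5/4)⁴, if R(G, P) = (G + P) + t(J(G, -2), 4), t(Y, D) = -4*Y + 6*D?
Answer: 3418801/20736 ≈ 164.87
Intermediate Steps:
J(c, I) = 2 + c
R(G, P) = 16 + P - 3*G (R(G, P) = (G + P) + (-4*(2 + G) + 6*4) = (G + P) + ((-8 - 4*G) + 24) = (G + P) + (16 - 4*G) = 16 + P - 3*G)
R(6, 1/U(-3) - 5/4)⁴ = (16 + (1/(-3) - 5/4) - 3*6)⁴ = (16 + (1*(-⅓) - 5*¼) - 18)⁴ = (16 + (-⅓ - 5/4) - 18)⁴ = (16 - 19/12 - 18)⁴ = (-43/12)⁴ = 3418801/20736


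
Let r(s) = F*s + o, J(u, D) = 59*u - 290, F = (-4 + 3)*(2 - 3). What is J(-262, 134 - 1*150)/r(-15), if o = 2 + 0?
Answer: 15748/13 ≈ 1211.4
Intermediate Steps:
o = 2
F = 1 (F = -1*(-1) = 1)
J(u, D) = -290 + 59*u
r(s) = 2 + s (r(s) = 1*s + 2 = s + 2 = 2 + s)
J(-262, 134 - 1*150)/r(-15) = (-290 + 59*(-262))/(2 - 15) = (-290 - 15458)/(-13) = -15748*(-1/13) = 15748/13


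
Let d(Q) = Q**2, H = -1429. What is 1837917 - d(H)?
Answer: -204124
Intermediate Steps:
1837917 - d(H) = 1837917 - 1*(-1429)**2 = 1837917 - 1*2042041 = 1837917 - 2042041 = -204124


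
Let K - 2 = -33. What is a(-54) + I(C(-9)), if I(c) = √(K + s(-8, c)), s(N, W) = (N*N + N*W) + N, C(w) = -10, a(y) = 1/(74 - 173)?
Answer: -1/99 + √105 ≈ 10.237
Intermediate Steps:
a(y) = -1/99 (a(y) = 1/(-99) = -1/99)
s(N, W) = N + N² + N*W (s(N, W) = (N² + N*W) + N = N + N² + N*W)
K = -31 (K = 2 - 33 = -31)
I(c) = √(25 - 8*c) (I(c) = √(-31 - 8*(1 - 8 + c)) = √(-31 - 8*(-7 + c)) = √(-31 + (56 - 8*c)) = √(25 - 8*c))
a(-54) + I(C(-9)) = -1/99 + √(25 - 8*(-10)) = -1/99 + √(25 + 80) = -1/99 + √105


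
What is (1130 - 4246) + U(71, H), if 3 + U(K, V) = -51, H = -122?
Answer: -3170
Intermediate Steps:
U(K, V) = -54 (U(K, V) = -3 - 51 = -54)
(1130 - 4246) + U(71, H) = (1130 - 4246) - 54 = -3116 - 54 = -3170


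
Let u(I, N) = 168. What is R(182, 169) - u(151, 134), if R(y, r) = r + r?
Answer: 170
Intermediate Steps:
R(y, r) = 2*r
R(182, 169) - u(151, 134) = 2*169 - 1*168 = 338 - 168 = 170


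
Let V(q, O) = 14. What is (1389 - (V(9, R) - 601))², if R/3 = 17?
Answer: 3904576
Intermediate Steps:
R = 51 (R = 3*17 = 51)
(1389 - (V(9, R) - 601))² = (1389 - (14 - 601))² = (1389 - 1*(-587))² = (1389 + 587)² = 1976² = 3904576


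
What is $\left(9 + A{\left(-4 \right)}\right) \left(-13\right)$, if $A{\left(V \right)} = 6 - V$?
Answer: $-247$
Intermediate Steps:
$\left(9 + A{\left(-4 \right)}\right) \left(-13\right) = \left(9 + \left(6 - -4\right)\right) \left(-13\right) = \left(9 + \left(6 + 4\right)\right) \left(-13\right) = \left(9 + 10\right) \left(-13\right) = 19 \left(-13\right) = -247$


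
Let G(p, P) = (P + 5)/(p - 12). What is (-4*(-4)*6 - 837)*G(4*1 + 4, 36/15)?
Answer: 27417/20 ≈ 1370.8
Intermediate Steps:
G(p, P) = (5 + P)/(-12 + p)
(-4*(-4)*6 - 837)*G(4*1 + 4, 36/15) = (-4*(-4)*6 - 837)*((5 + 36/15)/(-12 + (4*1 + 4))) = (16*6 - 837)*((5 + 36*(1/15))/(-12 + (4 + 4))) = (96 - 837)*((5 + 12/5)/(-12 + 8)) = -741*37/((-4)*5) = -(-741)*37/(4*5) = -741*(-37/20) = 27417/20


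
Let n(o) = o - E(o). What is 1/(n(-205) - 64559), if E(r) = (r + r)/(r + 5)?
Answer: -20/1295321 ≈ -1.5440e-5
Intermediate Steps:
E(r) = 2*r/(5 + r) (E(r) = (2*r)/(5 + r) = 2*r/(5 + r))
n(o) = o - 2*o/(5 + o)
1/(n(-205) - 64559) = 1/(-205*(3 - 205)/(5 - 205) - 64559) = 1/(-205*(-202)/(-200) - 64559) = 1/(-205*(-1/200)*(-202) - 64559) = 1/(-4141/20 - 64559) = 1/(-1295321/20) = -20/1295321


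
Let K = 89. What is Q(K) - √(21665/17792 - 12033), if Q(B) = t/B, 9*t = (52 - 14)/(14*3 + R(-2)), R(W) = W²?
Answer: 19/18423 - I*√59511312938/2224 ≈ 0.0010313 - 109.69*I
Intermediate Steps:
t = 19/207 (t = ((52 - 14)/(14*3 + (-2)²))/9 = (38/(42 + 4))/9 = (38/46)/9 = (38*(1/46))/9 = (⅑)*(19/23) = 19/207 ≈ 0.091787)
Q(B) = 19/(207*B)
Q(K) - √(21665/17792 - 12033) = (19/207)/89 - √(21665/17792 - 12033) = (19/207)*(1/89) - √(21665*(1/17792) - 12033) = 19/18423 - √(21665/17792 - 12033) = 19/18423 - √(-214069471/17792) = 19/18423 - I*√59511312938/2224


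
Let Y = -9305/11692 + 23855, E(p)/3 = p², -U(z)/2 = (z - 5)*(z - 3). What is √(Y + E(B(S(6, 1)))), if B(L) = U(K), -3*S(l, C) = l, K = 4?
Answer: 3*√90627179473/5846 ≈ 154.49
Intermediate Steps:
S(l, C) = -l/3
U(z) = -2*(-5 + z)*(-3 + z) (U(z) = -2*(z - 5)*(z - 3) = -2*(-5 + z)*(-3 + z))
B(L) = 2 (B(L) = -30 - 2*4² + 16*4 = -30 - 2*16 + 64 = -30 - 32 + 64 = 2)
E(p) = 3*p²
Y = 278903355/11692 (Y = -9305*1/11692 + 23855 = -9305/11692 + 23855 = 278903355/11692 ≈ 23854.)
√(Y + E(B(S(6, 1)))) = √(278903355/11692 + 3*2²) = √(278903355/11692 + 3*4) = √(278903355/11692 + 12) = √(279043659/11692) = 3*√90627179473/5846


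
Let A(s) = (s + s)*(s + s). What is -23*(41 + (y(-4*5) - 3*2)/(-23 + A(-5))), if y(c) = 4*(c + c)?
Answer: -68793/77 ≈ -893.42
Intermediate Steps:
A(s) = 4*s² (A(s) = (2*s)*(2*s) = 4*s²)
y(c) = 8*c (y(c) = 4*(2*c) = 8*c)
-23*(41 + (y(-4*5) - 3*2)/(-23 + A(-5))) = -23*(41 + (8*(-4*5) - 3*2)/(-23 + 4*(-5)²)) = -23*(41 + (8*(-20) - 6)/(-23 + 4*25)) = -23*(41 + (-160 - 6)/(-23 + 100)) = -23*(41 - 166/77) = -23*2991/77 = -68793/77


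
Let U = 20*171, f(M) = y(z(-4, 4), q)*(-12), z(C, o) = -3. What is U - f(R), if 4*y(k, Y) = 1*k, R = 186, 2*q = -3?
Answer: 3411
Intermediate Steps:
q = -3/2 (q = (½)*(-3) = -3/2 ≈ -1.5000)
y(k, Y) = k/4 (y(k, Y) = (1*k)/4 = k/4)
f(M) = 9 (f(M) = ((¼)*(-3))*(-12) = -¾*(-12) = 9)
U = 3420
U - f(R) = 3420 - 1*9 = 3420 - 9 = 3411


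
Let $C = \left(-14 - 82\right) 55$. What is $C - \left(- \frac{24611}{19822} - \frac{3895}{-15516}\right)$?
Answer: $- \frac{811801192487}{153779076} \approx -5279.0$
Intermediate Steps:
$C = -5280$ ($C = \left(-96\right) 55 = -5280$)
$C - \left(- \frac{24611}{19822} - \frac{3895}{-15516}\right) = -5280 - \left(- \frac{24611}{19822} - \frac{3895}{-15516}\right) = -5280 - \left(\left(-24611\right) \frac{1}{19822} - - \frac{3895}{15516}\right) = -5280 - \left(- \frac{24611}{19822} + \frac{3895}{15516}\right) = -5280 - - \frac{152328793}{153779076} = -5280 + \frac{152328793}{153779076} = - \frac{811801192487}{153779076}$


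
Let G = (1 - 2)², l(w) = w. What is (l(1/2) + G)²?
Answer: 9/4 ≈ 2.2500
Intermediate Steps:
G = 1 (G = (-1)² = 1)
(l(1/2) + G)² = (1/2 + 1)² = (½ + 1)² = (3/2)² = 9/4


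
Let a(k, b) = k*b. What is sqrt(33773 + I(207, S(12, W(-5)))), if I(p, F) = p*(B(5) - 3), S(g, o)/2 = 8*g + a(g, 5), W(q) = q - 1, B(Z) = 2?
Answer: sqrt(33566) ≈ 183.21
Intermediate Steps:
a(k, b) = b*k
W(q) = -1 + q
S(g, o) = 26*g (S(g, o) = 2*(8*g + 5*g) = 2*(13*g) = 26*g)
I(p, F) = -p (I(p, F) = p*(2 - 3) = p*(-1) = -p)
sqrt(33773 + I(207, S(12, W(-5)))) = sqrt(33773 - 1*207) = sqrt(33773 - 207) = sqrt(33566)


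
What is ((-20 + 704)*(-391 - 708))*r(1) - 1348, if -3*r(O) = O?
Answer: 249224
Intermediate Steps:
r(O) = -O/3
((-20 + 704)*(-391 - 708))*r(1) - 1348 = ((-20 + 704)*(-391 - 708))*(-⅓*1) - 1348 = (684*(-1099))*(-⅓) - 1348 = -751716*(-⅓) - 1348 = 250572 - 1348 = 249224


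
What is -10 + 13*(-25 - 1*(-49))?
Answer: 302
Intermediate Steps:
-10 + 13*(-25 - 1*(-49)) = -10 + 13*(-25 + 49) = -10 + 13*24 = -10 + 312 = 302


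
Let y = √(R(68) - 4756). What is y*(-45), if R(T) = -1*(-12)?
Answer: -90*I*√1186 ≈ -3099.5*I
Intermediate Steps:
R(T) = 12
y = 2*I*√1186 (y = √(12 - 4756) = √(-4744) = 2*I*√1186 ≈ 68.877*I)
y*(-45) = (2*I*√1186)*(-45) = -90*I*√1186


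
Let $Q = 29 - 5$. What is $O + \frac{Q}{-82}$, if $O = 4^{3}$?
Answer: $\frac{2612}{41} \approx 63.707$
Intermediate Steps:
$O = 64$
$Q = 24$
$O + \frac{Q}{-82} = 64 + \frac{1}{-82} \cdot 24 = 64 - \frac{12}{41} = \frac{2612}{41}$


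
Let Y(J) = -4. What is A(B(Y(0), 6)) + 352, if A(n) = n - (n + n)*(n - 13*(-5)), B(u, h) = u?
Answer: 836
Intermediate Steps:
A(n) = n - 2*n*(65 + n) (A(n) = n - 2*n*(n + 65) = n - 2*n*(65 + n))
A(B(Y(0), 6)) + 352 = -1*(-4)*(129 + 2*(-4)) + 352 = -1*(-4)*(129 - 8) + 352 = -1*(-4)*121 + 352 = 484 + 352 = 836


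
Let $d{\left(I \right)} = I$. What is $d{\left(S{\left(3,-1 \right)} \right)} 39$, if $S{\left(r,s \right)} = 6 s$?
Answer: $-234$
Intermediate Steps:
$d{\left(S{\left(3,-1 \right)} \right)} 39 = 6 \left(-1\right) 39 = \left(-6\right) 39 = -234$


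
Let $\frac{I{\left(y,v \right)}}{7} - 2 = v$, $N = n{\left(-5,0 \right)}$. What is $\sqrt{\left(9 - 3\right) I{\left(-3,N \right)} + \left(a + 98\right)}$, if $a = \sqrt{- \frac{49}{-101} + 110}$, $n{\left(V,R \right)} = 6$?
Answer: $\frac{\sqrt{4427234 + 101 \sqrt{1127059}}}{101} \approx 21.083$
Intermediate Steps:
$a = \frac{\sqrt{1127059}}{101}$ ($a = \sqrt{\left(-49\right) \left(- \frac{1}{101}\right) + 110} = \sqrt{\frac{49}{101} + 110} = \sqrt{\frac{11159}{101}} = \frac{\sqrt{1127059}}{101} \approx 10.511$)
$N = 6$
$I{\left(y,v \right)} = 14 + 7 v$
$\sqrt{\left(9 - 3\right) I{\left(-3,N \right)} + \left(a + 98\right)} = \sqrt{\left(9 - 3\right) \left(14 + 7 \cdot 6\right) + \left(\frac{\sqrt{1127059}}{101} + 98\right)} = \sqrt{6 \left(14 + 42\right) + \left(98 + \frac{\sqrt{1127059}}{101}\right)} = \sqrt{6 \cdot 56 + \left(98 + \frac{\sqrt{1127059}}{101}\right)} = \sqrt{336 + \left(98 + \frac{\sqrt{1127059}}{101}\right)} = \sqrt{434 + \frac{\sqrt{1127059}}{101}}$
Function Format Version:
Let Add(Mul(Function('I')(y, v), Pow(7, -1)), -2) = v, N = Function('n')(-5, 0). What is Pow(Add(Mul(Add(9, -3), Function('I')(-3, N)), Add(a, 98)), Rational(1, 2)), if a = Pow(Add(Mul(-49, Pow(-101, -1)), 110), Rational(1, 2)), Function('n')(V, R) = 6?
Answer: Mul(Rational(1, 101), Pow(Add(4427234, Mul(101, Pow(1127059, Rational(1, 2)))), Rational(1, 2))) ≈ 21.083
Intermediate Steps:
a = Mul(Rational(1, 101), Pow(1127059, Rational(1, 2))) (a = Pow(Add(Mul(-49, Rational(-1, 101)), 110), Rational(1, 2)) = Pow(Add(Rational(49, 101), 110), Rational(1, 2)) = Pow(Rational(11159, 101), Rational(1, 2)) = Mul(Rational(1, 101), Pow(1127059, Rational(1, 2))) ≈ 10.511)
N = 6
Function('I')(y, v) = Add(14, Mul(7, v))
Pow(Add(Mul(Add(9, -3), Function('I')(-3, N)), Add(a, 98)), Rational(1, 2)) = Pow(Add(Mul(Add(9, -3), Add(14, Mul(7, 6))), Add(Mul(Rational(1, 101), Pow(1127059, Rational(1, 2))), 98)), Rational(1, 2)) = Pow(Add(Mul(6, Add(14, 42)), Add(98, Mul(Rational(1, 101), Pow(1127059, Rational(1, 2))))), Rational(1, 2)) = Pow(Add(Mul(6, 56), Add(98, Mul(Rational(1, 101), Pow(1127059, Rational(1, 2))))), Rational(1, 2)) = Pow(Add(336, Add(98, Mul(Rational(1, 101), Pow(1127059, Rational(1, 2))))), Rational(1, 2)) = Pow(Add(434, Mul(Rational(1, 101), Pow(1127059, Rational(1, 2)))), Rational(1, 2))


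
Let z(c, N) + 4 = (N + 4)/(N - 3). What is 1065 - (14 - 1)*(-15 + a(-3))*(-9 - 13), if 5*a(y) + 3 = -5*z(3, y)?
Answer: -33074/15 ≈ -2204.9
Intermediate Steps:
z(c, N) = -4 + (4 + N)/(-3 + N) (z(c, N) = -4 + (N + 4)/(N - 3) = -4 + (4 + N)/(-3 + N))
a(y) = -3/5 - (16 - 3*y)/(-3 + y) (a(y) = -3/5 + (-5*(16 - 3*y)/(-3 + y))/5 = -3/5 - (16 - 3*y)/(-3 + y))
1065 - (14 - 1)*(-15 + a(-3))*(-9 - 13) = 1065 - (14 - 1)*(-15 + (-71 + 12*(-3))/(5*(-3 - 3)))*(-9 - 13) = 1065 - 13*(-15 + (1/5)*(-71 - 36)/(-6))*(-22) = 1065 - 13*(-15 + (1/5)*(-1/6)*(-107))*(-22) = 1065 - 13*(-15 + 107/30)*(-22) = 1065 - 13*(-343/30*(-22)) = 1065 - 13*3773/15 = 1065 - 1*49049/15 = 1065 - 49049/15 = -33074/15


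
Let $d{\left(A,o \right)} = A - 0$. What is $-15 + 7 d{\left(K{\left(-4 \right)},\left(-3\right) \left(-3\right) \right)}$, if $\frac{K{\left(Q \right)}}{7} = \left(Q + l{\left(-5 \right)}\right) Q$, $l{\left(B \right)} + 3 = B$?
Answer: $2337$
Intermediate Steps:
$l{\left(B \right)} = -3 + B$
$K{\left(Q \right)} = 7 Q \left(-8 + Q\right)$ ($K{\left(Q \right)} = 7 \left(Q - 8\right) Q = 7 \left(-8 + Q\right) Q = 7 Q \left(-8 + Q\right)$)
$d{\left(A,o \right)} = A$ ($d{\left(A,o \right)} = A + 0 = A$)
$-15 + 7 d{\left(K{\left(-4 \right)},\left(-3\right) \left(-3\right) \right)} = -15 + 7 \cdot 7 \left(-4\right) \left(-8 - 4\right) = -15 + 7 \cdot 7 \left(-4\right) \left(-12\right) = -15 + 7 \cdot 336 = -15 + 2352 = 2337$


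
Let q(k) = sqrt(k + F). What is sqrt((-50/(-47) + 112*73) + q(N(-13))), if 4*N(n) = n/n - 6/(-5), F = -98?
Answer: sqrt(1806313400 + 22090*I*sqrt(9745))/470 ≈ 90.427 + 0.054584*I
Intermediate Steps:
N(n) = 11/20 (N(n) = (n/n - 6/(-5))/4 = (1 - 6*(-1/5))/4 = (1 + 6/5)/4 = (1/4)*(11/5) = 11/20)
q(k) = sqrt(-98 + k) (q(k) = sqrt(k - 98) = sqrt(-98 + k))
sqrt((-50/(-47) + 112*73) + q(N(-13))) = sqrt((-50/(-47) + 112*73) + sqrt(-98 + 11/20)) = sqrt((-50*(-1/47) + 8176) + sqrt(-1949/20)) = sqrt((50/47 + 8176) + I*sqrt(9745)/10) = sqrt(384322/47 + I*sqrt(9745)/10)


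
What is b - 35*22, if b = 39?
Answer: -731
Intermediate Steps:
b - 35*22 = 39 - 35*22 = 39 - 770 = -731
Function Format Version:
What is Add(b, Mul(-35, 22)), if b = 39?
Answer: -731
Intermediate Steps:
Add(b, Mul(-35, 22)) = Add(39, Mul(-35, 22)) = Add(39, -770) = -731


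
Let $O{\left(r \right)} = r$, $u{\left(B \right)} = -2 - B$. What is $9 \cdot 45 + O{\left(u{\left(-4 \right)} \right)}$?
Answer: $407$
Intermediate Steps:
$9 \cdot 45 + O{\left(u{\left(-4 \right)} \right)} = 9 \cdot 45 - -2 = 405 + \left(-2 + 4\right) = 405 + 2 = 407$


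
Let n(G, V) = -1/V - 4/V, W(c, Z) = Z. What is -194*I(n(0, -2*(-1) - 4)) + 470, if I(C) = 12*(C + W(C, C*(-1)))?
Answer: 470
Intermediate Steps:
n(G, V) = -5/V
I(C) = 0 (I(C) = 12*(C + C*(-1)) = 12*(C - C) = 12*0 = 0)
-194*I(n(0, -2*(-1) - 4)) + 470 = -194*0 + 470 = 0 + 470 = 470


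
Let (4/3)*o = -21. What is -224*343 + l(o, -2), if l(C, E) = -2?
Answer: -76834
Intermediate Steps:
o = -63/4 (o = (¾)*(-21) = -63/4 ≈ -15.750)
-224*343 + l(o, -2) = -224*343 - 2 = -76832 - 2 = -76834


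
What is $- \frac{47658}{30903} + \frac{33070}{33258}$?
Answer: $- \frac{93841259}{171295329} \approx -0.54783$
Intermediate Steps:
$- \frac{47658}{30903} + \frac{33070}{33258} = \left(-47658\right) \frac{1}{30903} + 33070 \cdot \frac{1}{33258} = - \frac{15886}{10301} + \frac{16535}{16629} = - \frac{93841259}{171295329}$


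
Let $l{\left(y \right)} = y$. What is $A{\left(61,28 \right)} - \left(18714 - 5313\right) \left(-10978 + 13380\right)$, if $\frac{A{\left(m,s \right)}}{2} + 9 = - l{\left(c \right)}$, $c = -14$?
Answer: $-32189192$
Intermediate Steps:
$A{\left(m,s \right)} = 10$ ($A{\left(m,s \right)} = -18 + 2 \left(\left(-1\right) \left(-14\right)\right) = -18 + 2 \cdot 14 = -18 + 28 = 10$)
$A{\left(61,28 \right)} - \left(18714 - 5313\right) \left(-10978 + 13380\right) = 10 - \left(18714 - 5313\right) \left(-10978 + 13380\right) = 10 - 13401 \cdot 2402 = 10 - 32189202 = -32189192$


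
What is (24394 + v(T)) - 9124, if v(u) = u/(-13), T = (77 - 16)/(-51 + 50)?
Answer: 198571/13 ≈ 15275.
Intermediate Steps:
T = -61 (T = 61/(-1) = 61*(-1) = -61)
v(u) = -u/13 (v(u) = u*(-1/13) = -u/13)
(24394 + v(T)) - 9124 = (24394 - 1/13*(-61)) - 9124 = (24394 + 61/13) - 9124 = 317183/13 - 9124 = 198571/13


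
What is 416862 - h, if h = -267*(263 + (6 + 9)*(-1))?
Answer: 483078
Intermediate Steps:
h = -66216 (h = -267*(263 + 15*(-1)) = -267*(263 - 15) = -267*248 = -66216)
416862 - h = 416862 - 1*(-66216) = 416862 + 66216 = 483078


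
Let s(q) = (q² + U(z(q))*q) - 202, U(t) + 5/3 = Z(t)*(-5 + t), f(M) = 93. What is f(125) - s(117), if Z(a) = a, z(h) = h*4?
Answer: -25365227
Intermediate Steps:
z(h) = 4*h
U(t) = -5/3 + t*(-5 + t)
s(q) = -202 + q² + q*(-5/3 - 20*q + 16*q²) (s(q) = (q² + (-5/3 + (4*q)² - 20*q)*q) - 202 = (q² + (-5/3 + 16*q² - 20*q)*q) - 202 = (q² + (-5/3 - 20*q + 16*q²)*q) - 202 = (q² + q*(-5/3 - 20*q + 16*q²)) - 202 = -202 + q² + q*(-5/3 - 20*q + 16*q²))
f(125) - s(117) = 93 - (-202 - 19*117² + 16*117³ - 5/3*117) = 93 - (-202 - 19*13689 + 16*1601613 - 195) = 93 - (-202 - 260091 + 25625808 - 195) = 93 - 1*25365320 = 93 - 25365320 = -25365227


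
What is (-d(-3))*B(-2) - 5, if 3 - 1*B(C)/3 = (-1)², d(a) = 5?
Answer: -35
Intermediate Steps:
B(C) = 6 (B(C) = 9 - 3*(-1)² = 9 - 3*1 = 9 - 3 = 6)
(-d(-3))*B(-2) - 5 = -1*5*6 - 5 = -5*6 - 5 = -30 - 5 = -35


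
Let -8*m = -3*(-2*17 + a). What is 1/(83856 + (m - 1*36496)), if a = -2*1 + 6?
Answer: 4/189395 ≈ 2.1120e-5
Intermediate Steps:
a = 4 (a = -2 + 6 = 4)
m = -45/4 (m = -(-3)*(-2*17 + 4)/8 = -(-3)*(-34 + 4)/8 = -(-3)*(-30)/8 = -⅛*90 = -45/4 ≈ -11.250)
1/(83856 + (m - 1*36496)) = 1/(83856 + (-45/4 - 1*36496)) = 1/(83856 + (-45/4 - 36496)) = 1/(83856 - 146029/4) = 1/(189395/4) = 4/189395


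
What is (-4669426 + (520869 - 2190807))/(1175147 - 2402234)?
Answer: 6339364/1227087 ≈ 5.1662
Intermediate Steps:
(-4669426 + (520869 - 2190807))/(1175147 - 2402234) = (-4669426 - 1669938)/(-1227087) = -6339364*(-1/1227087) = 6339364/1227087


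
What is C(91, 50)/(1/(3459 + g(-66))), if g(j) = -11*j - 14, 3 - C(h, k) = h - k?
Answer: -158498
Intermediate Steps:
C(h, k) = 3 + k - h (C(h, k) = 3 - (h - k) = 3 + (k - h) = 3 + k - h)
g(j) = -14 - 11*j
C(91, 50)/(1/(3459 + g(-66))) = (3 + 50 - 1*91)/(1/(3459 + (-14 - 11*(-66)))) = (3 + 50 - 91)/(1/(3459 + (-14 + 726))) = -38/(1/(3459 + 712)) = -38/(1/4171) = -38/1/4171 = -38*4171 = -158498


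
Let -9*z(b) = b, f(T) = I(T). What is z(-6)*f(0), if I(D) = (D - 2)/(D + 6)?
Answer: -2/9 ≈ -0.22222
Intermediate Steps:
I(D) = (-2 + D)/(6 + D)
f(T) = (-2 + T)/(6 + T)
z(b) = -b/9
z(-6)*f(0) = (-⅑*(-6))*((-2 + 0)/(6 + 0)) = 2*(-2/6)/3 = 2*((⅙)*(-2))/3 = (⅔)*(-⅓) = -2/9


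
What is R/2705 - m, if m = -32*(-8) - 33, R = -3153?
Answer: -606368/2705 ≈ -224.17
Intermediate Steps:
m = 223 (m = 256 - 33 = 223)
R/2705 - m = -3153/2705 - 1*223 = -3153*1/2705 - 223 = -3153/2705 - 223 = -606368/2705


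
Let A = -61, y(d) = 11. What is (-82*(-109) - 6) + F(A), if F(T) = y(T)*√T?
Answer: 8932 + 11*I*√61 ≈ 8932.0 + 85.913*I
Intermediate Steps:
F(T) = 11*√T
(-82*(-109) - 6) + F(A) = (-82*(-109) - 6) + 11*√(-61) = (8938 - 6) + 11*(I*√61) = 8932 + 11*I*√61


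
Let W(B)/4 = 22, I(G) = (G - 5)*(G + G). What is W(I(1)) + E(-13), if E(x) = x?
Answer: 75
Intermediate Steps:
I(G) = 2*G*(-5 + G) (I(G) = (-5 + G)*(2*G) = 2*G*(-5 + G))
W(B) = 88 (W(B) = 4*22 = 88)
W(I(1)) + E(-13) = 88 - 13 = 75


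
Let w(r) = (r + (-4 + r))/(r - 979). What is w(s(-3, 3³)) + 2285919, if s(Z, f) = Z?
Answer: 1122386234/491 ≈ 2.2859e+6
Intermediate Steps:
w(r) = (-4 + 2*r)/(-979 + r)
w(s(-3, 3³)) + 2285919 = 2*(-2 - 3)/(-979 - 3) + 2285919 = 2*(-5)/(-982) + 2285919 = 2*(-1/982)*(-5) + 2285919 = 5/491 + 2285919 = 1122386234/491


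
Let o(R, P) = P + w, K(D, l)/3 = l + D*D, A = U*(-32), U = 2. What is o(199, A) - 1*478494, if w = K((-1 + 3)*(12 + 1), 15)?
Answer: -476485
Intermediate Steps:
A = -64 (A = 2*(-32) = -64)
K(D, l) = 3*l + 3*D² (K(D, l) = 3*(l + D*D) = 3*(l + D²) = 3*l + 3*D²)
w = 2073 (w = 3*15 + 3*((-1 + 3)*(12 + 1))² = 45 + 3*(2*13)² = 45 + 3*26² = 45 + 3*676 = 45 + 2028 = 2073)
o(R, P) = 2073 + P (o(R, P) = P + 2073 = 2073 + P)
o(199, A) - 1*478494 = (2073 - 64) - 1*478494 = 2009 - 478494 = -476485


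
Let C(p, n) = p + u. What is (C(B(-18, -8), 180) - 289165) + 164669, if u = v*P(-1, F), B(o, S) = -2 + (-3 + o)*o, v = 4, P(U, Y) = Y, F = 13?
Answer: -124068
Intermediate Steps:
B(o, S) = -2 + o*(-3 + o)
u = 52 (u = 4*13 = 52)
C(p, n) = 52 + p (C(p, n) = p + 52 = 52 + p)
(C(B(-18, -8), 180) - 289165) + 164669 = ((52 + (-2 + (-18)² - 3*(-18))) - 289165) + 164669 = ((52 + (-2 + 324 + 54)) - 289165) + 164669 = ((52 + 376) - 289165) + 164669 = (428 - 289165) + 164669 = -288737 + 164669 = -124068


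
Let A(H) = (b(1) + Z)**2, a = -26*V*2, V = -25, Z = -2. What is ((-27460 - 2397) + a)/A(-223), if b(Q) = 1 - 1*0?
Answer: -28557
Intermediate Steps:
a = 1300 (a = -26*(-25)*2 = 650*2 = 1300)
b(Q) = 1 (b(Q) = 1 + 0 = 1)
A(H) = 1 (A(H) = (1 - 2)**2 = (-1)**2 = 1)
((-27460 - 2397) + a)/A(-223) = ((-27460 - 2397) + 1300)/1 = (-29857 + 1300)*1 = -28557*1 = -28557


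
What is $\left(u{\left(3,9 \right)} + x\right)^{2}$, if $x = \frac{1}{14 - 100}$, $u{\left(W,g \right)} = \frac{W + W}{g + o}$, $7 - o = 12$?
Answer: $\frac{4096}{1849} \approx 2.2153$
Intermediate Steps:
$o = -5$ ($o = 7 - 12 = -5$)
$u{\left(W,g \right)} = \frac{2 W}{-5 + g}$ ($u{\left(W,g \right)} = \frac{W + W}{g - 5} = \frac{2 W}{-5 + g}$)
$x = - \frac{1}{86}$ ($x = \frac{1}{-86} = - \frac{1}{86} \approx -0.011628$)
$\left(u{\left(3,9 \right)} + x\right)^{2} = \left(2 \cdot 3 \frac{1}{-5 + 9} - \frac{1}{86}\right)^{2} = \left(2 \cdot 3 \cdot \frac{1}{4} - \frac{1}{86}\right)^{2} = \left(\frac{3}{2} - \frac{1}{86}\right)^{2} = \left(\frac{64}{43}\right)^{2} = \frac{4096}{1849}$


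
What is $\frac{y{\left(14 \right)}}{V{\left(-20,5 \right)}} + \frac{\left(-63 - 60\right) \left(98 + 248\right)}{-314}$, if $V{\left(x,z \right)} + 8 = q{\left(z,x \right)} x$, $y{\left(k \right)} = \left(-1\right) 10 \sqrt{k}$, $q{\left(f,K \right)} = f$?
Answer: $\frac{21279}{157} + \frac{5 \sqrt{14}}{54} \approx 135.88$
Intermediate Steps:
$y{\left(k \right)} = - 10 \sqrt{k}$
$V{\left(x,z \right)} = -8 + x z$ ($V{\left(x,z \right)} = -8 + z x = -8 + x z$)
$\frac{y{\left(14 \right)}}{V{\left(-20,5 \right)}} + \frac{\left(-63 - 60\right) \left(98 + 248\right)}{-314} = \frac{\left(-10\right) \sqrt{14}}{-8 - 100} + \frac{\left(-63 - 60\right) \left(98 + 248\right)}{-314} = \frac{\left(-10\right) \sqrt{14}}{-8 - 100} + \left(-123\right) 346 \left(- \frac{1}{314}\right) = \frac{\left(-10\right) \sqrt{14}}{-108} - - \frac{21279}{157} = - 10 \sqrt{14} \left(- \frac{1}{108}\right) + \frac{21279}{157} = \frac{5 \sqrt{14}}{54} + \frac{21279}{157} = \frac{21279}{157} + \frac{5 \sqrt{14}}{54}$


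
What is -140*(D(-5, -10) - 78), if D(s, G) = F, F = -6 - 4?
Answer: 12320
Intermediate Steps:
F = -10
D(s, G) = -10
-140*(D(-5, -10) - 78) = -140*(-10 - 78) = -140*(-88) = 12320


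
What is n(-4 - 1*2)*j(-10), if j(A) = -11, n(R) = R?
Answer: 66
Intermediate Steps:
n(-4 - 1*2)*j(-10) = (-4 - 1*2)*(-11) = (-4 - 2)*(-11) = -6*(-11) = 66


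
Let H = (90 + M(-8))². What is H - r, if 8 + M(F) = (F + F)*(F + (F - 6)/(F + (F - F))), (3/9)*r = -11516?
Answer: 67672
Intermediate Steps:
r = -34548 (r = 3*(-11516) = -34548)
M(F) = -8 + 2*F*(F + (-6 + F)/F) (M(F) = -8 + (F + F)*(F + (F - 6)/(F + (F - F))) = -8 + (2*F)*(F + (-6 + F)/(F + 0)) = -8 + (2*F)*(F + (-6 + F)/F) = -8 + 2*F*(F + (-6 + F)/F))
H = 33124 (H = (90 + (-20 + 2*(-8) + 2*(-8)²))² = (90 + (-20 - 16 + 2*64))² = (90 + (-20 - 16 + 128))² = (90 + 92)² = 182² = 33124)
H - r = 33124 - 1*(-34548) = 33124 + 34548 = 67672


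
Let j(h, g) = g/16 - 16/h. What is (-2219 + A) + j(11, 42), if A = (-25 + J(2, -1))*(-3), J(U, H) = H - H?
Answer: -188569/88 ≈ -2142.8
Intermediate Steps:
J(U, H) = 0
j(h, g) = -16/h + g/16 (j(h, g) = g*(1/16) - 16/h = g/16 - 16/h = -16/h + g/16)
A = 75 (A = (-25 + 0)*(-3) = -25*(-3) = 75)
(-2219 + A) + j(11, 42) = (-2219 + 75) + (-16/11 + (1/16)*42) = -2144 + (-16*1/11 + 21/8) = -2144 + (-16/11 + 21/8) = -2144 + 103/88 = -188569/88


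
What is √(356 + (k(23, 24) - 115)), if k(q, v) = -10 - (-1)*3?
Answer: 3*√26 ≈ 15.297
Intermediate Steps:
k(q, v) = -7 (k(q, v) = -10 - 1*(-3) = -10 + 3 = -7)
√(356 + (k(23, 24) - 115)) = √(356 + (-7 - 115)) = √(356 - 122) = √234 = 3*√26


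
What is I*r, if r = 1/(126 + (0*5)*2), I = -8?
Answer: -4/63 ≈ -0.063492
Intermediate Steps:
r = 1/126 (r = 1/(126 + 0*2) = 1/(126 + 0) = 1/126 ≈ 0.0079365)
I*r = -8*1/126 = -4/63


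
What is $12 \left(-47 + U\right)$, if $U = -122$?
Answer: $-2028$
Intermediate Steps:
$12 \left(-47 + U\right) = 12 \left(-47 - 122\right) = 12 \left(-169\right) = -2028$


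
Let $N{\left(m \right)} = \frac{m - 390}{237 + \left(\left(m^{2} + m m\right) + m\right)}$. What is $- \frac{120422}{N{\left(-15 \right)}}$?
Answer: $\frac{26974528}{135} \approx 1.9981 \cdot 10^{5}$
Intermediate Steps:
$N{\left(m \right)} = \frac{-390 + m}{237 + m + 2 m^{2}}$ ($N{\left(m \right)} = \frac{-390 + m}{237 + \left(\left(m^{2} + m^{2}\right) + m\right)} = \frac{-390 + m}{237 + \left(2 m^{2} + m\right)} = \frac{-390 + m}{237 + \left(m + 2 m^{2}\right)} = \frac{-390 + m}{237 + m + 2 m^{2}}$)
$- \frac{120422}{N{\left(-15 \right)}} = - \frac{120422}{\frac{1}{237 - 15 + 2 \left(-15\right)^{2}} \left(-390 - 15\right)} = - \frac{120422}{\frac{1}{237 - 15 + 2 \cdot 225} \left(-405\right)} = - \frac{120422}{\frac{1}{237 - 15 + 450} \left(-405\right)} = - \frac{120422}{\frac{1}{672} \left(-405\right)} = - \frac{120422}{- \frac{135}{224}} = \left(-120422\right) \left(- \frac{224}{135}\right) = \frac{26974528}{135}$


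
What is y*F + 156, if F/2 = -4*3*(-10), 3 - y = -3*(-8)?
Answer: -4884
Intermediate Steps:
y = -21 (y = 3 - (-3)*(-8) = 3 - 1*24 = 3 - 24 = -21)
F = 240 (F = 2*(-4*3*(-10)) = 2*(-12*(-10)) = 2*120 = 240)
y*F + 156 = -21*240 + 156 = -5040 + 156 = -4884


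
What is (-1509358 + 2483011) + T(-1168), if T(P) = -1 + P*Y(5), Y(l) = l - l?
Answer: 973652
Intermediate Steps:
Y(l) = 0
T(P) = -1 (T(P) = -1 + P*0 = -1 + 0 = -1)
(-1509358 + 2483011) + T(-1168) = (-1509358 + 2483011) - 1 = 973653 - 1 = 973652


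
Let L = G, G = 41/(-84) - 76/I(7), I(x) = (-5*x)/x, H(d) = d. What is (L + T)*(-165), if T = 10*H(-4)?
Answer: 116831/28 ≈ 4172.5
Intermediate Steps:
I(x) = -5
G = 6179/420 (G = 41/(-84) - 76/(-5) = 41*(-1/84) - 76*(-⅕) = -41/84 + 76/5 = 6179/420 ≈ 14.712)
L = 6179/420 ≈ 14.712
T = -40 (T = 10*(-4) = -40)
(L + T)*(-165) = (6179/420 - 40)*(-165) = -10621/420*(-165) = 116831/28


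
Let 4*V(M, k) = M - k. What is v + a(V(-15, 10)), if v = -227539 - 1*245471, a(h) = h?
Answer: -1892065/4 ≈ -4.7302e+5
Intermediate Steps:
V(M, k) = -k/4 + M/4 (V(M, k) = (M - k)/4 = -k/4 + M/4)
v = -473010 (v = -227539 - 245471 = -473010)
v + a(V(-15, 10)) = -473010 + (-¼*10 + (¼)*(-15)) = -473010 + (-5/2 - 15/4) = -473010 - 25/4 = -1892065/4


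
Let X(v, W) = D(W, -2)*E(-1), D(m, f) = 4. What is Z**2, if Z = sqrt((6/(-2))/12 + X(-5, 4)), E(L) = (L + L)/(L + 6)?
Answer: -37/20 ≈ -1.8500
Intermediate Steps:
E(L) = 2*L/(6 + L) (E(L) = (2*L)/(6 + L) = 2*L/(6 + L))
X(v, W) = -8/5 (X(v, W) = 4*(2*(-1)/(6 - 1)) = 4*(2*(-1)/5) = 4*(2*(-1)*(1/5)) = 4*(-2/5) = -8/5)
Z = I*sqrt(185)/10 (Z = sqrt((6/(-2))/12 - 8/5) = sqrt((6*(-1/2))*(1/12) - 8/5) = sqrt(-3*1/12 - 8/5) = sqrt(-1/4 - 8/5) = sqrt(-37/20) = I*sqrt(185)/10 ≈ 1.3601*I)
Z**2 = (I*sqrt(185)/10)**2 = -37/20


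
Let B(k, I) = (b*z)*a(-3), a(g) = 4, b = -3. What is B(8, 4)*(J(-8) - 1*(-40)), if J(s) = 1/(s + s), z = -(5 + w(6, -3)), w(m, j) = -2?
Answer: 5751/4 ≈ 1437.8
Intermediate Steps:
z = -3 (z = -(5 - 2) = -1*3 = -3)
B(k, I) = 36 (B(k, I) = -3*(-3)*4 = 9*4 = 36)
J(s) = 1/(2*s)
B(8, 4)*(J(-8) - 1*(-40)) = 36*((½)/(-8) - 1*(-40)) = 36*((½)*(-⅛) + 40) = 36*(-1/16 + 40) = 36*(639/16) = 5751/4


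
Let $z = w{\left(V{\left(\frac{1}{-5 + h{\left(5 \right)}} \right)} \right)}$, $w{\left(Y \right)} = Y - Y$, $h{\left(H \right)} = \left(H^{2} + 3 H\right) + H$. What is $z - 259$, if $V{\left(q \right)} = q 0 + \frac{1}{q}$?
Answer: $-259$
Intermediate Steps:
$h{\left(H \right)} = H^{2} + 4 H$
$V{\left(q \right)} = \frac{1}{q}$ ($V{\left(q \right)} = 0 + \frac{1}{q} = \frac{1}{q}$)
$w{\left(Y \right)} = 0$
$z = 0$
$z - 259 = 0 - 259 = -259$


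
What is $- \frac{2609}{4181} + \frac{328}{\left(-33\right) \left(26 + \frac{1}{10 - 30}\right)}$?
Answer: $- \frac{72111703}{71607987} \approx -1.007$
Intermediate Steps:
$- \frac{2609}{4181} + \frac{328}{\left(-33\right) \left(26 + \frac{1}{10 - 30}\right)} = \left(-2609\right) \frac{1}{4181} + \frac{328}{\left(-33\right) \left(26 + \frac{1}{-20}\right)} = - \frac{2609}{4181} + \frac{328}{\left(-33\right) \left(26 - \frac{1}{20}\right)} = - \frac{2609}{4181} + \frac{328}{\left(-33\right) \frac{519}{20}} = - \frac{2609}{4181} + \frac{328}{- \frac{17127}{20}} = - \frac{2609}{4181} + 328 \left(- \frac{20}{17127}\right) = - \frac{2609}{4181} - \frac{6560}{17127} = - \frac{72111703}{71607987}$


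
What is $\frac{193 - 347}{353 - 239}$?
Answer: $- \frac{77}{57} \approx -1.3509$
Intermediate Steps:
$\frac{193 - 347}{353 - 239} = - \frac{154}{114} = \left(-154\right) \frac{1}{114} = - \frac{77}{57}$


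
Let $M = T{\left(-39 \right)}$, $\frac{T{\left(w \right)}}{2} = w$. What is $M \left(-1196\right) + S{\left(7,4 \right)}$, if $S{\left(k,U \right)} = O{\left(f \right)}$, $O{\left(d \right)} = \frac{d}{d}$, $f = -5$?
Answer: $93289$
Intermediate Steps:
$O{\left(d \right)} = 1$
$T{\left(w \right)} = 2 w$
$M = -78$ ($M = 2 \left(-39\right) = -78$)
$S{\left(k,U \right)} = 1$
$M \left(-1196\right) + S{\left(7,4 \right)} = \left(-78\right) \left(-1196\right) + 1 = 93288 + 1 = 93289$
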